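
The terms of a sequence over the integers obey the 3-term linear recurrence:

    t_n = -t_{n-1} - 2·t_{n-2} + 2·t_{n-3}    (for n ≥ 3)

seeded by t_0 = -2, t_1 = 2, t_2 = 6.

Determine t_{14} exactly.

6454

t_3 = -1·6 + -2·2 + 2·-2 = -14
t_4 = -1·-14 + -2·6 + 2·2 = 6
t_5 = -1·6 + -2·-14 + 2·6 = 34
t_6 = -1·34 + -2·6 + 2·-14 = -74
t_7 = -1·-74 + -2·34 + 2·6 = 18
t_8 = -1·18 + -2·-74 + 2·34 = 198
t_9 = -1·198 + -2·18 + 2·-74 = -382
t_10 = -1·-382 + -2·198 + 2·18 = 22
t_11 = -1·22 + -2·-382 + 2·198 = 1138
t_12 = -1·1138 + -2·22 + 2·-382 = -1946
t_13 = -1·-1946 + -2·1138 + 2·22 = -286
t_14 = -1·-286 + -2·-1946 + 2·1138 = 6454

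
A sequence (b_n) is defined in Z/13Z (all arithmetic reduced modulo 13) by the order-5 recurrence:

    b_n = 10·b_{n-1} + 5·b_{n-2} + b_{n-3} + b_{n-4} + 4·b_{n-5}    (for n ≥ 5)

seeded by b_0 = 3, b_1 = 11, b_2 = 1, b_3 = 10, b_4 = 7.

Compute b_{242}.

9

b_5 = 10·7 + 5·10 + 1·1 + 1·11 + 4·3 = 1
b_6 = 10·1 + 5·7 + 1·10 + 1·1 + 4·11 = 9
b_7 = 10·9 + 5·1 + 1·7 + 1·10 + 4·1 = 12
b_8 = 10·12 + 5·9 + 1·1 + 1·7 + 4·10 = 5
b_9 = 10·5 + 5·12 + 1·9 + 1·1 + 4·7 = 5
b_10 = 10·5 + 5·5 + 1·12 + 1·9 + 4·1 = 9
Continuing the recurrence:
  b_11 = 12;  b_12 = 2;  b_13 = 10;  b_14 = 8;  b_15 = 11;  b_16 = 2
  b_17 = 10;  b_18 = 0;  b_19 = 4;  b_20 = 5;  b_21 = 10;  b_22 = 0
  b_23 = 7;  b_24 = 10;  b_25 = 9;  b_26 = 5;  b_27 = 8;  b_28 = 9
  b_29 = 2;  b_30 = 10;  b_31 = 4;  b_32 = 3;  b_33 = 7;  b_34 = 3
  b_35 = 8;  b_36 = 4;  b_37 = 11;  b_38 = 0;  b_39 = 1;  b_40 = 5
  b_41 = 4;  b_42 = 6;  b_43 = 8;  b_44 = 6;  b_45 = 0;  b_46 = 8
  b_47 = 1;  b_48 = 10;  b_49 = 7;  b_50 = 12;  b_51 = 3;  b_52 = 7
  b_53 = 1;  b_54 = 10;  b_55 = 7;  b_56 = 10;  b_57 = 5;  b_58 = 4
  b_59 = 5;  b_60 = 9;  b_61 = 8;  b_62 = 11;  b_63 = 11;  b_64 = 7
  b_65 = 11;  b_66 = 4;  b_67 = 1;  b_68 = 1;  b_69 = 6;  b_70 = 10
  b_71 = 5;  b_72 = 7;  b_73 = 11;  b_74 = 2;  b_75 = 10;  b_76 = 5
  b_77 = 11;  b_78 = 9;  b_79 = 12;  b_80 = 0;  b_81 = 9;  b_82 = 12
  b_83 = 5;  b_84 = 11;  b_85 = 0;  b_86 = 4;  b_87 = 0;  b_88 = 12
  b_89 = 12;  b_90 = 2;  b_91 = 4;  b_92 = 9;  b_93 = 3;  b_94 = 12
  b_95 = 0;  b_96 = 10;  b_97 = 8;  b_98 = 11;  b_99 = 0;  b_100 = 8
  b_101 = 9;  b_102 = 4;  b_103 = 7;  b_104 = 3;  b_105 = 6;  b_106 = 5
  b_107 = 2;  b_108 = 4;  b_109 = 8;  b_110 = 1;  b_111 = 11;  b_112 = 5
  b_113 = 0;  b_114 = 4;  b_115 = 8;  b_116 = 6;  b_117 = 7;  b_118 = 8
  b_119 = 2;  b_120 = 1;  b_121 = 7;  b_122 = 9;  b_123 = 4;  b_124 = 10
  b_125 = 10;  b_126 = 9;  b_127 = 8;  b_128 = 5;  b_129 = 6;  b_130 = 12
  b_131 = 4;  b_132 = 0;  b_133 = 6;  b_134 = 9;  b_135 = 3;  b_136 = 6
  b_137 = 12;  b_138 = 4;  b_139 = 2;  b_140 = 5;  b_141 = 9;  b_142 = 0
  b_143 = 3;  b_144 = 0;  b_145 = 5;  b_146 = 11;  b_147 = 8;  b_148 = 9
  b_149 = 3;  b_150 = 10;  b_151 = 7;  b_152 = 8;  b_153 = 8;  b_154 = 6
  b_155 = 12;  b_156 = 12;  b_157 = 5;  b_158 = 4;  b_159 = 9;  b_160 = 6
  b_161 = 6;  b_162 = 6;  b_163 = 4;  b_164 = 1;  b_165 = 1;  b_166 = 10
  b_167 = 4;  b_168 = 4;  b_169 = 10;  b_170 = 8;  b_171 = 9;  b_172 = 4
  b_173 = 2;  b_174 = 6;  b_175 = 11;  b_176 = 0;  b_177 = 1;  b_178 = 9
  b_179 = 0;  b_180 = 12;  b_181 = 0;  b_182 = 8;  b_183 = 11;  b_184 = 6
  b_185 = 2;  b_186 = 4;  b_187 = 8;  b_188 = 9;  b_189 = 4;  b_190 = 1
  b_191 = 11;  b_192 = 4;  b_193 = 6;  b_194 = 4;  b_195 = 11;  b_196 = 2
  b_197 = 10;  b_198 = 6;  b_199 = 9;  b_200 = 7;  b_201 = 9;  b_202 = 11
  b_203 = 0;  b_204 = 3;  b_205 = 0;  b_206 = 10;  b_207 = 4;  b_208 = 2
  b_209 = 10;  b_210 = 7;  b_211 = 10;  b_212 = 7;  b_213 = 2;  b_214 = 8
  b_215 = 5;  b_216 = 9;  b_217 = 10;  b_218 = 10;  b_219 = 1;  b_220 = 8
  b_221 = 11;  b_222 = 6;  b_223 = 8;  b_224 = 3;  b_225 = 2;  b_226 = 2
  b_227 = 0;  b_228 = 8;  b_229 = 5;  b_230 = 9;  b_231 = 1;  b_232 = 3
  b_233 = 3;  b_234 = 10;  b_235 = 12;  b_236 = 11;  b_237 = 0;  b_238 = 11
  b_239 = 4;  b_240 = 11
b_241 = 10·11 + 5·4 + 1·11 + 1·0 + 4·11 = 3
b_242 = 10·3 + 5·11 + 1·4 + 1·11 + 4·0 = 9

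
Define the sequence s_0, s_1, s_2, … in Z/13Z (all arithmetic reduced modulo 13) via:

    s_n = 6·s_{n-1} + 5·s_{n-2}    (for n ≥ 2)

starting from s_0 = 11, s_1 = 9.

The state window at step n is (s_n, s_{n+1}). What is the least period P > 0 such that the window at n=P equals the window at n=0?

n=0: window = (11, 9)
n=1: window = (9, 5)
n=2: window = (5, 10)
n=3: window = (10, 7)
n=4: window = (7, 1)
n=5: window = (1, 2)
n=6: window = (2, 4)
n=7: window = (4, 8)
n=8: window = (8, 3)
n=9: window = (3, 6)
n=10: window = (6, 12)
n=11: window = (12, 11)
n=12: window = (11, 9)
window at n=12 equals window at n=0 → period = 12

12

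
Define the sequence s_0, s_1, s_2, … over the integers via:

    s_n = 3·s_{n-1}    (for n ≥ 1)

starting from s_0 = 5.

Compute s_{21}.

52301766015

s_1 = 3·5 = 15
s_2 = 3·15 = 45
s_3 = 3·45 = 135
s_4 = 3·135 = 405
s_5 = 3·405 = 1215
s_6 = 3·1215 = 3645
s_7 = 3·3645 = 10935
s_8 = 3·10935 = 32805
s_9 = 3·32805 = 98415
s_10 = 3·98415 = 295245
s_11 = 3·295245 = 885735
s_12 = 3·885735 = 2657205
s_13 = 3·2657205 = 7971615
s_14 = 3·7971615 = 23914845
s_15 = 3·23914845 = 71744535
s_16 = 3·71744535 = 215233605
s_17 = 3·215233605 = 645700815
s_18 = 3·645700815 = 1937102445
s_19 = 3·1937102445 = 5811307335
s_20 = 3·5811307335 = 17433922005
s_21 = 3·17433922005 = 52301766015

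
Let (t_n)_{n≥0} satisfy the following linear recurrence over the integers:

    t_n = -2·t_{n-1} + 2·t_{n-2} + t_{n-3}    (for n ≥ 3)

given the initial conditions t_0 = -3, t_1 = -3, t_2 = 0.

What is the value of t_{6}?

t_3 = -2·0 + 2·-3 + 1·-3 = -9
t_4 = -2·-9 + 2·0 + 1·-3 = 15
t_5 = -2·15 + 2·-9 + 1·0 = -48
t_6 = -2·-48 + 2·15 + 1·-9 = 117

117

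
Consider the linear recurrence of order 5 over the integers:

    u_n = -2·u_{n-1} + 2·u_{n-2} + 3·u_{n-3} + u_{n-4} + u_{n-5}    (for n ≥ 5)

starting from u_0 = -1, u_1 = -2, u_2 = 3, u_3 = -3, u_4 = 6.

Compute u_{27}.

-1653868763

u_5 = -2·6 + 2·-3 + 3·3 + 1·-2 + 1·-1 = -12
u_6 = -2·-12 + 2·6 + 3·-3 + 1·3 + 1·-2 = 28
u_7 = -2·28 + 2·-12 + 3·6 + 1·-3 + 1·3 = -62
u_8 = -2·-62 + 2·28 + 3·-12 + 1·6 + 1·-3 = 147
u_9 = -2·147 + 2·-62 + 3·28 + 1·-12 + 1·6 = -340
u_10 = -2·-340 + 2·147 + 3·-62 + 1·28 + 1·-12 = 804
u_11 = -2·804 + 2·-340 + 3·147 + 1·-62 + 1·28 = -1881
u_12 = -2·-1881 + 2·804 + 3·-340 + 1·147 + 1·-62 = 4435
u_13 = -2·4435 + 2·-1881 + 3·804 + 1·-340 + 1·147 = -10413
u_14 = -2·-10413 + 2·4435 + 3·-1881 + 1·804 + 1·-340 = 24517
u_15 = -2·24517 + 2·-10413 + 3·4435 + 1·-1881 + 1·804 = -57632
u_16 = -2·-57632 + 2·24517 + 3·-10413 + 1·4435 + 1·-1881 = 135613
u_17 = -2·135613 + 2·-57632 + 3·24517 + 1·-10413 + 1·4435 = -318917
u_18 = -2·-318917 + 2·135613 + 3·-57632 + 1·24517 + 1·-10413 = 750268
u_19 = -2·750268 + 2·-318917 + 3·135613 + 1·-57632 + 1·24517 = -1764646
u_20 = -2·-1764646 + 2·750268 + 3·-318917 + 1·135613 + 1·-57632 = 4151058
u_21 = -2·4151058 + 2·-1764646 + 3·750268 + 1·-318917 + 1·135613 = -9763908
u_22 = -2·-9763908 + 2·4151058 + 3·-1764646 + 1·750268 + 1·-318917 = 22967345
u_23 = -2·22967345 + 2·-9763908 + 3·4151058 + 1·-1764646 + 1·750268 = -54023710
u_24 = -2·-54023710 + 2·22967345 + 3·-9763908 + 1·4151058 + 1·-1764646 = 127076798
u_25 = -2·127076798 + 2·-54023710 + 3·22967345 + 1·-9763908 + 1·4151058 = -298911831
u_26 = -2·-298911831 + 2·127076798 + 3·-54023710 + 1·22967345 + 1·-9763908 = 703109565
u_27 = -2·703109565 + 2·-298911831 + 3·127076798 + 1·-54023710 + 1·22967345 = -1653868763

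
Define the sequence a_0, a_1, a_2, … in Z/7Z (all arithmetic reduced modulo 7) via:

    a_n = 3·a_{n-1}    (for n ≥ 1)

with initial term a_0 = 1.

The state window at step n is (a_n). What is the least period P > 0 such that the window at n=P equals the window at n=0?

6

n=0: window = (1)
n=1: window = (3)
n=2: window = (2)
n=3: window = (6)
n=4: window = (4)
n=5: window = (5)
n=6: window = (1)
window at n=6 equals window at n=0 → period = 6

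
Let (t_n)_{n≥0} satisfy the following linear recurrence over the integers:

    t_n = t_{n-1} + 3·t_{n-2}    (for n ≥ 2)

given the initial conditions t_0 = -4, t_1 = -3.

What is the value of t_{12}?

t_2 = 1·-3 + 3·-4 = -15
t_3 = 1·-15 + 3·-3 = -24
t_4 = 1·-24 + 3·-15 = -69
t_5 = 1·-69 + 3·-24 = -141
t_6 = 1·-141 + 3·-69 = -348
t_7 = 1·-348 + 3·-141 = -771
t_8 = 1·-771 + 3·-348 = -1815
t_9 = 1·-1815 + 3·-771 = -4128
t_10 = 1·-4128 + 3·-1815 = -9573
t_11 = 1·-9573 + 3·-4128 = -21957
t_12 = 1·-21957 + 3·-9573 = -50676

-50676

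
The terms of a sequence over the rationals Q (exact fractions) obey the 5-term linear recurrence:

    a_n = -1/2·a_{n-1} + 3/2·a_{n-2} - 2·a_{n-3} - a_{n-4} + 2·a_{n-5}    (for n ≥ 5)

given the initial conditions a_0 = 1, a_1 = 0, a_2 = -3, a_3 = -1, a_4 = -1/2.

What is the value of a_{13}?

a_5 = -1/2·-1/2 + 3/2·-1 + -2·-3 + -1·0 + 2·1 = 27/4
a_6 = -1/2·27/4 + 3/2·-1/2 + -2·-1 + -1·-3 + 2·0 = 7/8
a_7 = -1/2·7/8 + 3/2·27/4 + -2·-1/2 + -1·-1 + 2·-3 = 91/16
a_8 = -1/2·91/16 + 3/2·7/8 + -2·27/4 + -1·-1/2 + 2·-1 = -529/32
a_9 = -1/2·-529/32 + 3/2·91/16 + -2·7/8 + -1·27/4 + 2·-1/2 = 467/64
a_10 = -1/2·467/64 + 3/2·-529/32 + -2·91/16 + -1·7/8 + 2·27/4 = -3481/128
a_11 = -1/2·-3481/128 + 3/2·467/64 + -2·-529/32 + -1·91/16 + 2·7/8 = 13739/256
a_12 = -1/2·13739/256 + 3/2·-3481/128 + -2·467/64 + -1·-529/32 + 2·91/16 = -27809/512
a_13 = -1/2·-27809/512 + 3/2·13739/256 + -2·-3481/128 + -1·467/64 + 2·-529/32 = 124611/1024

124611/1024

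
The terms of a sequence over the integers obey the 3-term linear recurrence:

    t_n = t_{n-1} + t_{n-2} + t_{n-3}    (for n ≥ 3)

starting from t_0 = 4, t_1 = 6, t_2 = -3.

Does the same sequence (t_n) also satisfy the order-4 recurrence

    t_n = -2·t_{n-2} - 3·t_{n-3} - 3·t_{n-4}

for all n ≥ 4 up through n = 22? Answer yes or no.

no

Terms t_0..t_22: 4, 6, -3, 7, 10, 14, 31, 55, 100, 186, 341, 627, 1154, 2122, 3903, 7179, 13204, 24286, 44669, 82159, 151114, 277942, 511215
n=4: candidate gives -24, actual t_4 = 10 ✗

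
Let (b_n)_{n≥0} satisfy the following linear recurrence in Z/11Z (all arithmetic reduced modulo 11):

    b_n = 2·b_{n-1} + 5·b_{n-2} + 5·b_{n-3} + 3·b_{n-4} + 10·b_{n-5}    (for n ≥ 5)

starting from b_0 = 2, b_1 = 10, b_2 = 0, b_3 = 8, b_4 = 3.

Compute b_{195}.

b_5 = 2·3 + 5·8 + 5·0 + 3·10 + 10·2 = 8
b_6 = 2·8 + 5·3 + 5·8 + 3·0 + 10·10 = 6
b_7 = 2·6 + 5·8 + 5·3 + 3·8 + 10·0 = 3
b_8 = 2·3 + 5·6 + 5·8 + 3·3 + 10·8 = 0
b_9 = 2·0 + 5·3 + 5·6 + 3·8 + 10·3 = 0
b_10 = 2·0 + 5·0 + 5·3 + 3·6 + 10·8 = 3
Continuing the recurrence:
  b_11 = 9;  b_12 = 8;  b_13 = 10;  b_14 = 4;  b_15 = 1;  b_16 = 10
  b_17 = 1;  b_18 = 4;  b_19 = 7;  b_20 = 2;  b_21 = 8;  b_22 = 6
  b_23 = 2;  b_24 = 7;  b_25 = 10;  b_26 = 9;  b_27 = 4;  b_28 = 1
  b_29 = 2;  b_30 = 2;  b_31 = 0;  b_32 = 8;  b_33 = 9;  b_34 = 7
  b_35 = 9;  b_36 = 1;  b_37 = 2;  b_38 = 0;  b_39 = 2;  b_40 = 8
  b_41 = 9;  b_42 = 0;  b_43 = 3;  b_44 = 7;  b_45 = 4;  b_46 = 5
  b_47 = 8;  b_48 = 2;  b_49 = 8;  b_50 = 0;  b_51 = 3;  b_52 = 0
  b_53 = 4;  b_54 = 4;  b_55 = 4;  b_56 = 1;  b_57 = 10;  b_58 = 9
  b_59 = 4;  b_60 = 3;  b_61 = 1;  b_62 = 10;  b_63 = 10;  b_64 = 3
  b_65 = 7;  b_66 = 9;  b_67 = 0;  b_68 = 2;  b_69 = 1;  b_70 = 10
  b_71 = 4;  b_72 = 3;  b_73 = 0;  b_74 = 9;  b_75 = 2;  b_76 = 10
  b_77 = 6;  b_78 = 0;  b_79 = 0;  b_80 = 3;  b_81 = 3;  b_82 = 4
  b_83 = 5;  b_84 = 10;  b_85 = 5;  b_86 = 6;  b_87 = 10;  b_88 = 1
  b_89 = 10;  b_90 = 0;  b_91 = 2;  b_92 = 3;  b_93 = 1;  b_94 = 6
  b_95 = 5;  b_96 = 8;  b_97 = 5;  b_98 = 4;  b_99 = 5;  b_100 = 8
  b_101 = 2;  b_102 = 10;  b_103 = 4;  b_104 = 10;  b_105 = 0;  b_106 = 10
  b_107 = 6;  b_108 = 0;  b_109 = 4;  b_110 = 2;  b_111 = 10;  b_112 = 0
  b_113 = 6;  b_114 = 9;  b_115 = 10;  b_116 = 8;  b_117 = 8;  b_118 = 6
  b_119 = 3;  b_120 = 2;  b_121 = 10;  b_122 = 0;  b_123 = 8;  b_124 = 3
  b_125 = 8;  b_126 = 6;  b_127 = 3;  b_128 = 0;  b_129 = 0;  b_130 = 3
  b_131 = 9;  b_132 = 8;  b_133 = 10;  b_134 = 4;  b_135 = 1;  b_136 = 10
  b_137 = 1;  b_138 = 4;  b_139 = 7;  b_140 = 2;  b_141 = 8;  b_142 = 6
  b_143 = 2;  b_144 = 7;  b_145 = 10;  b_146 = 9;  b_147 = 4;  b_148 = 1
  b_149 = 2;  b_150 = 2;  b_151 = 0;  b_152 = 8;  b_153 = 9;  b_154 = 7
  b_155 = 9;  b_156 = 1;  b_157 = 2;  b_158 = 0;  b_159 = 2;  b_160 = 8
  b_161 = 9;  b_162 = 0;  b_163 = 3;  b_164 = 7;  b_165 = 4;  b_166 = 5
  b_167 = 8;  b_168 = 2;  b_169 = 8;  b_170 = 0;  b_171 = 3;  b_172 = 0
  b_173 = 4;  b_174 = 4;  b_175 = 4;  b_176 = 1;  b_177 = 10;  b_178 = 9
  b_179 = 4;  b_180 = 3;  b_181 = 1;  b_182 = 10;  b_183 = 10;  b_184 = 3
  b_185 = 7;  b_186 = 9;  b_187 = 0;  b_188 = 2;  b_189 = 1;  b_190 = 10
  b_191 = 4;  b_192 = 3;  b_193 = 0
b_194 = 2·0 + 5·3 + 5·4 + 3·10 + 10·1 = 9
b_195 = 2·9 + 5·0 + 5·3 + 3·4 + 10·10 = 2

2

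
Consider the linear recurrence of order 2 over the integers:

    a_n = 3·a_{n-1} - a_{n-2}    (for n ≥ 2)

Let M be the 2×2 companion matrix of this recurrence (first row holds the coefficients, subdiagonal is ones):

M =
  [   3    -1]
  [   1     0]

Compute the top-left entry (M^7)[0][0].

(M^7)[0][0] is the top entry after applying M 7 times to the unit state (1, 0). Equivalently it is h_{8} for the auxiliary sequence (h_n) obeying the same recurrence with h_1 = 1 and h_i = 0 for 0 ≤ i < 1:
h_2 = 3·1 + -1·0 = 3
h_3 = 3·3 + -1·1 = 8
h_4 = 3·8 + -1·3 = 21
h_5 = 3·21 + -1·8 = 55
h_6 = 3·55 + -1·21 = 144
h_7 = 3·144 + -1·55 = 377
h_8 = 3·377 + -1·144 = 987

987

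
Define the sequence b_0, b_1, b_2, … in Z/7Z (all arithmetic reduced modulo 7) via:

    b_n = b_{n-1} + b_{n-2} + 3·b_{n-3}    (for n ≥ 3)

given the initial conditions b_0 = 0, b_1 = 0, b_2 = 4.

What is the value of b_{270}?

b_3 = 1·4 + 1·0 + 3·0 = 4
b_4 = 1·4 + 1·4 + 3·0 = 1
b_5 = 1·1 + 1·4 + 3·4 = 3
b_6 = 1·3 + 1·1 + 3·4 = 2
b_7 = 1·2 + 1·3 + 3·1 = 1
b_8 = 1·1 + 1·2 + 3·3 = 5
Continuing the recurrence:
  b_9 = 5;  b_10 = 6;  b_11 = 5;  b_12 = 5;  b_13 = 0;  b_14 = 6
  b_15 = 0;  b_16 = 6;  b_17 = 3;  b_18 = 2;  b_19 = 2;  b_20 = 6
  b_21 = 0;  b_22 = 5;  b_23 = 2;  b_24 = 0;  b_25 = 3;  b_26 = 2
  b_27 = 5;  b_28 = 2;  b_29 = 6;  b_30 = 2;  b_31 = 0;  b_32 = 6
  b_33 = 5;  b_34 = 4;  b_35 = 6;  b_36 = 4;  b_37 = 1;  b_38 = 2
  b_39 = 1;  b_40 = 6;  b_41 = 6;  b_42 = 1;  b_43 = 4;  b_44 = 2
  b_45 = 2;  b_46 = 2;  b_47 = 3;  b_48 = 4;  b_49 = 6;  b_50 = 5
  b_51 = 2;  b_52 = 4;  b_53 = 0;  b_54 = 3;  b_55 = 1;  b_56 = 4
  b_57 = 0;  b_58 = 0;  b_59 = 5;  b_60 = 5;  b_61 = 3;  b_62 = 2
  b_63 = 6;  b_64 = 3;  b_65 = 1;  b_66 = 1;  b_67 = 4;  b_68 = 1
  b_69 = 1;  b_70 = 0;  b_71 = 4;  b_72 = 0;  b_73 = 4;  b_74 = 2
  b_75 = 6;  b_76 = 6;  b_77 = 4;  b_78 = 0;  b_79 = 1;  b_80 = 6
  b_81 = 0;  b_82 = 2;  b_83 = 6;  b_84 = 1;  b_85 = 6;  b_86 = 4
  b_87 = 6;  b_88 = 0;  b_89 = 4;  b_90 = 1;  b_91 = 5;  b_92 = 4
  b_93 = 5;  b_94 = 3;  b_95 = 6;  b_96 = 3;  b_97 = 4;  b_98 = 4
  b_99 = 3;  b_100 = 5;  b_101 = 6;  b_102 = 6;  b_103 = 6;  b_104 = 2
  b_105 = 5;  b_106 = 4;  b_107 = 1;  b_108 = 6;  b_109 = 5;  b_110 = 0
  b_111 = 2;  b_112 = 3;  b_113 = 5;  b_114 = 0;  b_115 = 0;  b_116 = 1
  b_117 = 1;  b_118 = 2;  b_119 = 6;  b_120 = 4;  b_121 = 2;  b_122 = 3
  b_123 = 3;  b_124 = 5;  b_125 = 3;  b_126 = 3;  b_127 = 0;  b_128 = 5
  b_129 = 0;  b_130 = 5;  b_131 = 6;  b_132 = 4;  b_133 = 4;  b_134 = 5
  b_135 = 0;  b_136 = 3;  b_137 = 4;  b_138 = 0;  b_139 = 6;  b_140 = 4
  b_141 = 3;  b_142 = 4;  b_143 = 5;  b_144 = 4;  b_145 = 0;  b_146 = 5
  b_147 = 3;  b_148 = 1;  b_149 = 5;  b_150 = 1;  b_151 = 2;  b_152 = 4
  b_153 = 2;  b_154 = 5;  b_155 = 5;  b_156 = 2;  b_157 = 1;  b_158 = 4
  b_159 = 4;  b_160 = 4;  b_161 = 6;  b_162 = 1;  b_163 = 5;  b_164 = 3
  b_165 = 4;  b_166 = 1;  b_167 = 0;  b_168 = 6;  b_169 = 2;  b_170 = 1
  b_171 = 0;  b_172 = 0;  b_173 = 3;  b_174 = 3;  b_175 = 6;  b_176 = 4
  b_177 = 5;  b_178 = 6;  b_179 = 2;  b_180 = 2;  b_181 = 1;  b_182 = 2
  b_183 = 2;  b_184 = 0;  b_185 = 1;  b_186 = 0;  b_187 = 1;  b_188 = 4
  b_189 = 5;  b_190 = 5;  b_191 = 1;  b_192 = 0;  b_193 = 2;  b_194 = 5
  b_195 = 0;  b_196 = 4;  b_197 = 5;  b_198 = 2;  b_199 = 5;  b_200 = 1
  b_201 = 5;  b_202 = 0;  b_203 = 1;  b_204 = 2;  b_205 = 3;  b_206 = 1
  b_207 = 3;  b_208 = 6;  b_209 = 5;  b_210 = 6;  b_211 = 1;  b_212 = 1
  b_213 = 6;  b_214 = 3;  b_215 = 5;  b_216 = 5;  b_217 = 5;  b_218 = 4
  b_219 = 3;  b_220 = 1;  b_221 = 2;  b_222 = 5;  b_223 = 3;  b_224 = 0
  b_225 = 4;  b_226 = 6;  b_227 = 3;  b_228 = 0;  b_229 = 0;  b_230 = 2
  b_231 = 2;  b_232 = 4;  b_233 = 5;  b_234 = 1;  b_235 = 4;  b_236 = 6
  b_237 = 6;  b_238 = 3;  b_239 = 6;  b_240 = 6;  b_241 = 0;  b_242 = 3
  b_243 = 0;  b_244 = 3;  b_245 = 5;  b_246 = 1;  b_247 = 1;  b_248 = 3
  b_249 = 0;  b_250 = 6;  b_251 = 1;  b_252 = 0;  b_253 = 5;  b_254 = 1
  b_255 = 6;  b_256 = 1;  b_257 = 3;  b_258 = 1;  b_259 = 0;  b_260 = 3
  b_261 = 6;  b_262 = 2;  b_263 = 3;  b_264 = 2;  b_265 = 4;  b_266 = 1
  b_267 = 4;  b_268 = 3
b_269 = 1·3 + 1·4 + 3·1 = 3
b_270 = 1·3 + 1·3 + 3·4 = 4

4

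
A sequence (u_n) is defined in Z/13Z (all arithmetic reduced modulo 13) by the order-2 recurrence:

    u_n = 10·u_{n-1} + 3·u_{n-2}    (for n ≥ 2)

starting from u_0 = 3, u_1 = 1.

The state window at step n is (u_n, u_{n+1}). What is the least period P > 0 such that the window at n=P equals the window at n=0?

84

n=0: window = (3, 1)
n=1: window = (1, 6)
n=2: window = (6, 11)
n=3: window = (11, 11)
n=4: window = (11, 0)
n=5: window = (0, 7)
n=6: window = (7, 5)
n=7: window = (5, 6)
n=8: window = (6, 10)
n=9: window = (10, 1)
n=10: window = (1, 1)
n=11: window = (1, 0)
n=12: window = (0, 3)
n=13: window = (3, 4)
n=14: window = (4, 10)
n=15: window = (10, 8)
n=16: window = (8, 6)
n=17: window = (6, 6)
n=18: window = (6, 0)
n=19: window = (0, 5)
n=20: window = (5, 11)
n=21: window = (11, 8)
n=22: window = (8, 9)
n=23: window = (9, 10)
n=24: window = (10, 10)
n=25: window = (10, 0)
n=26: window = (0, 4)
n=27: window = (4, 1)
n=28: window = (1, 9)
n=29: window = (9, 2)
n=30: window = (2, 8)
n=31: window = (8, 8)
n=32: window = (8, 0)
n=33: window = (0, 11)
n=34: window = (11, 6)
n=35: window = (6, 2)
n=36: window = (2, 12)
n=37: window = (12, 9)
n=38: window = (9, 9)
n=39: window = (9, 0)
n=40: window = (0, 1)
…
n=82: window = (0, 12)
n=83: window = (12, 3)
n=84: window = (3, 1)
window at n=84 equals window at n=0 → period = 84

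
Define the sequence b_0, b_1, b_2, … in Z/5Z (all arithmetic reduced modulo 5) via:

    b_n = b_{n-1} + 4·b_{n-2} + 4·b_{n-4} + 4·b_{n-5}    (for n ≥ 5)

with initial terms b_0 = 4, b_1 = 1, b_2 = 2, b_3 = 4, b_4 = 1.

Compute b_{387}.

2

b_5 = 1·1 + 4·4 + 0·2 + 4·1 + 4·4 = 2
b_6 = 1·2 + 4·1 + 0·4 + 4·2 + 4·1 = 3
b_7 = 1·3 + 4·2 + 0·1 + 4·4 + 4·2 = 0
b_8 = 1·0 + 4·3 + 0·2 + 4·1 + 4·4 = 2
b_9 = 1·2 + 4·0 + 0·3 + 4·2 + 4·1 = 4
b_10 = 1·4 + 4·2 + 0·0 + 4·3 + 4·2 = 2
Continuing the recurrence:
  b_11 = 0;  b_12 = 1;  b_13 = 0;  b_14 = 3;  b_15 = 1;  b_16 = 2
  b_17 = 0;  b_18 = 0;  b_19 = 1;  b_20 = 3;  b_21 = 0;  b_22 = 2
  b_23 = 1;  b_24 = 0;  b_25 = 1;  b_26 = 4;  b_27 = 0;  b_28 = 0
  b_29 = 4;  b_30 = 4;  b_31 = 1;  b_32 = 2;  b_33 = 2;  b_34 = 2
  b_35 = 0;  b_36 = 0;  b_37 = 1;  b_38 = 2;  b_39 = 4;  b_40 = 2
  b_41 = 2;  b_42 = 2;  b_43 = 4;  b_44 = 1;  b_45 = 3;  b_46 = 3
  b_47 = 4;  b_48 = 1;  b_49 = 3;  b_50 = 1;  b_51 = 1;  b_52 = 0
  b_53 = 0;  b_54 = 1;  b_55 = 4;  b_56 = 2;  b_57 = 3;  b_58 = 0
  b_59 = 2;  b_60 = 1;  b_61 = 4;  b_62 = 0;  b_63 = 4;  b_64 = 1
  b_65 = 2;  b_66 = 2;  b_67 = 1;  b_68 = 4;  b_69 = 0;  b_70 = 2
  b_71 = 4;  b_72 = 2;  b_73 = 4;  b_74 = 0;  b_75 = 0;  b_76 = 4
  b_77 = 3;  b_78 = 0;  b_79 = 2;  b_80 = 3;  b_81 = 4;  b_82 = 3
  b_83 = 2;  b_84 = 4;  b_85 = 0;  b_86 = 4;  b_87 = 4;  b_88 = 4
  b_89 = 1;  b_90 = 3;  b_91 = 4;  b_92 = 3;  b_93 = 4;  b_94 = 2
  b_95 = 1;  b_96 = 2;  b_97 = 4;  b_98 = 1;  b_99 = 4;  b_100 = 0
  b_101 = 0;  b_102 = 0;  b_103 = 0;  b_104 = 1;  b_105 = 1;  b_106 = 0
  b_107 = 4;  b_108 = 3;  b_109 = 2;  b_110 = 3;  b_111 = 2;  b_112 = 2
  b_113 = 0;  b_114 = 3;  b_115 = 3;  b_116 = 1;  b_117 = 1;  b_118 = 2
  b_119 = 0;  b_120 = 4;  b_121 = 2;  b_122 = 0;  b_123 = 1;  b_124 = 2
  b_125 = 0;  b_126 = 1;  b_127 = 0;  b_128 = 1;  b_129 = 4;  b_130 = 2
  b_131 = 2;  b_132 = 4;  b_133 = 2;  b_134 = 2;  b_135 = 1;  b_136 = 3
  b_137 = 1;  b_138 = 4;  b_139 = 0;  b_140 = 2;  b_141 = 3;  b_142 = 1
  b_143 = 4;  b_144 = 1;  b_145 = 2;  b_146 = 2;  b_147 = 0;  b_148 = 3
  b_149 = 0;  b_150 = 3;  b_151 = 1;  b_152 = 0;  b_153 = 1;  b_154 = 3
  b_155 = 3;  b_156 = 4;  b_157 = 0;  b_158 = 2;  b_159 = 1;  b_160 = 2
  b_161 = 2;  b_162 = 3;  b_163 = 3;  b_164 = 2;  b_165 = 0;  b_166 = 3
  b_167 = 2;  b_168 = 4;  b_169 = 0;  b_170 = 3;  b_171 = 3;  b_172 = 4
  b_173 = 2;  b_174 = 0;  b_175 = 2;  b_176 = 0;  b_177 = 2;  b_178 = 0
  b_179 = 1;  b_180 = 4;  b_181 = 1;  b_182 = 0;  b_183 = 3;  b_184 = 3
  b_185 = 0;  b_186 = 1;  b_187 = 3;  b_188 = 1;  b_189 = 0;  b_190 = 3
  b_191 = 4;  b_192 = 2;  b_193 = 2;  b_194 = 2;  b_195 = 3;  b_196 = 0
  b_197 = 3;  b_198 = 4;  b_199 = 1;  b_200 = 4;  b_201 = 0;  b_202 = 4
  b_203 = 4;  b_204 = 0;  b_205 = 2;  b_206 = 3;  b_207 = 3;  b_208 = 1
  b_209 = 1;  b_210 = 0;  b_211 = 3;  b_212 = 4;  b_213 = 4;  b_214 = 4
  b_215 = 2;  b_216 = 1;  b_217 = 1;  b_218 = 2;  b_219 = 0;  b_220 = 0
  b_221 = 3;  b_222 = 0;  b_223 = 0;  b_224 = 0;  b_225 = 2;  b_226 = 4
  b_227 = 2;  b_228 = 3;  b_229 = 4;  b_230 = 0;  b_231 = 0;  b_232 = 0
  b_233 = 3;  b_234 = 4;  b_235 = 1;  b_236 = 2;  b_237 = 3;  b_238 = 4
  b_239 = 1;  b_240 = 4;  b_241 = 3;  b_242 = 2;  b_243 = 4;  b_244 = 2
  b_245 = 1;  b_246 = 4;  b_247 = 2;  b_248 = 2;  b_249 = 2;  b_250 = 0
  b_251 = 2;  b_252 = 3;  b_253 = 2;  b_254 = 2;  b_255 = 3;  b_256 = 1
  b_257 = 3;  b_258 = 3;  b_259 = 0;  b_260 = 3;  b_261 = 4;  b_262 = 0
  b_263 = 3;  b_264 = 0;  b_265 = 0;  b_266 = 1;  b_267 = 3;  b_268 = 4
  b_269 = 1;  b_270 = 1;  b_271 = 1;  b_272 = 3;  b_273 = 2;  b_274 = 2
  b_275 = 3;  b_276 = 2;  b_277 = 4;  b_278 = 3;  b_279 = 4;  b_280 = 1
  b_281 = 1;  b_282 = 3;  b_283 = 0;  b_284 = 2;  b_285 = 0;  b_286 = 4
  b_287 = 1;  b_288 = 0;  b_289 = 2;  b_290 = 3;  b_291 = 1;  b_292 = 2
  b_293 = 4;  b_294 = 2;  b_295 = 4;  b_296 = 4;  b_297 = 4;  b_298 = 4
  b_299 = 4;  b_300 = 2;  b_301 = 0;  b_302 = 0;  b_303 = 2;  b_304 = 1
  b_305 = 2;  b_306 = 1;  b_307 = 2;  b_308 = 3;  b_309 = 3;  b_310 = 2
  b_311 = 1;  b_312 = 4;  b_313 = 2;  b_314 = 3;  b_315 = 3;  b_316 = 0
  b_317 = 1;  b_318 = 1;  b_319 = 4;  b_320 = 0;  b_321 = 0;  b_322 = 3
  b_323 = 3;  b_324 = 1;  b_325 = 3;  b_326 = 4;  b_327 = 0;  b_328 = 2
  b_329 = 3;  b_330 = 4;  b_331 = 2;  b_332 = 1;  b_333 = 4;  b_334 = 1
  b_335 = 1;  b_336 = 2;  b_337 = 1;  b_338 = 4;  b_339 = 1;  b_340 = 4
  b_341 = 0;  b_342 = 1;  b_343 = 1;  b_344 = 0;  b_345 = 0;  b_346 = 4
  b_347 = 2;  b_348 = 2;  b_349 = 0;  b_350 = 4;  b_351 = 3;  b_352 = 0
  b_353 = 0;  b_354 = 1;  b_355 = 4;  b_356 = 0;  b_357 = 1;  b_358 = 0
  b_359 = 4;  b_360 = 0;  b_361 = 0;  b_362 = 4;  b_363 = 0;  b_364 = 2
  b_365 = 2;  b_366 = 1;  b_367 = 0;  b_368 = 2;  b_369 = 3;  b_370 = 3
  b_371 = 4;  b_372 = 4;  b_373 = 0;  b_374 = 0;  b_375 = 3;  b_376 = 0
  b_377 = 3;  b_378 = 3;  b_379 = 2;  b_380 = 1;  b_381 = 1;  b_382 = 4
  b_383 = 3;  b_384 = 1;  b_385 = 1
b_386 = 1·1 + 4·1 + 0·3 + 4·4 + 4·1 = 0
b_387 = 1·0 + 4·1 + 0·1 + 4·3 + 4·4 = 2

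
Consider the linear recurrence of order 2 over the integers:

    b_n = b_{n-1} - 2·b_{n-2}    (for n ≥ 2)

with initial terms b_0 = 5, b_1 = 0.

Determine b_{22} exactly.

b_2 = 1·0 + -2·5 = -10
b_3 = 1·-10 + -2·0 = -10
b_4 = 1·-10 + -2·-10 = 10
b_5 = 1·10 + -2·-10 = 30
b_6 = 1·30 + -2·10 = 10
b_7 = 1·10 + -2·30 = -50
b_8 = 1·-50 + -2·10 = -70
b_9 = 1·-70 + -2·-50 = 30
b_10 = 1·30 + -2·-70 = 170
b_11 = 1·170 + -2·30 = 110
b_12 = 1·110 + -2·170 = -230
b_13 = 1·-230 + -2·110 = -450
b_14 = 1·-450 + -2·-230 = 10
b_15 = 1·10 + -2·-450 = 910
b_16 = 1·910 + -2·10 = 890
b_17 = 1·890 + -2·910 = -930
b_18 = 1·-930 + -2·890 = -2710
b_19 = 1·-2710 + -2·-930 = -850
b_20 = 1·-850 + -2·-2710 = 4570
b_21 = 1·4570 + -2·-850 = 6270
b_22 = 1·6270 + -2·4570 = -2870

-2870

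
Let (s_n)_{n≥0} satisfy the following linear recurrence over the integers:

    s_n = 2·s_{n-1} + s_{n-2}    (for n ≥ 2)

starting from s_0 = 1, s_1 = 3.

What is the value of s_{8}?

1393

s_2 = 2·3 + 1·1 = 7
s_3 = 2·7 + 1·3 = 17
s_4 = 2·17 + 1·7 = 41
s_5 = 2·41 + 1·17 = 99
s_6 = 2·99 + 1·41 = 239
s_7 = 2·239 + 1·99 = 577
s_8 = 2·577 + 1·239 = 1393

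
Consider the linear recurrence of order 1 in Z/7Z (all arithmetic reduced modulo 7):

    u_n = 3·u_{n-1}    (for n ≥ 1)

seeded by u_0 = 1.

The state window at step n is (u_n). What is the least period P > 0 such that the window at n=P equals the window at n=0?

6

n=0: window = (1)
n=1: window = (3)
n=2: window = (2)
n=3: window = (6)
n=4: window = (4)
n=5: window = (5)
n=6: window = (1)
window at n=6 equals window at n=0 → period = 6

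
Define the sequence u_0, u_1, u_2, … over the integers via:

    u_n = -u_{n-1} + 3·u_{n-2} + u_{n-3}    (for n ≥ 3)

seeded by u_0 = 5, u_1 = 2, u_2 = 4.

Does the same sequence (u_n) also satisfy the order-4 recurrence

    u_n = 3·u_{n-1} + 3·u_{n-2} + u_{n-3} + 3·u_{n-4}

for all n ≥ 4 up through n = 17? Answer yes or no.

no

Terms u_0..u_17: 5, 2, 4, 7, 7, 18, 10, 51, -3, 166, -124, 619, -825, 2558, -4414, 11263, -21947, 51322
n=4: candidate gives 50, actual u_4 = 7 ✗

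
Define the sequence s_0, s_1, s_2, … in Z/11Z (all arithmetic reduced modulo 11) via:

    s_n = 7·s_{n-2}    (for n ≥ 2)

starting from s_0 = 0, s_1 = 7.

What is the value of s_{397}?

s_2 = 0·7 + 7·0 = 0
s_3 = 0·0 + 7·7 = 5
s_4 = 0·5 + 7·0 = 0
s_5 = 0·0 + 7·5 = 2
s_6 = 0·2 + 7·0 = 0
s_7 = 0·0 + 7·2 = 3
s_8 = 0·3 + 7·0 = 0
s_9 = 0·0 + 7·3 = 10
s_10 = 0·10 + 7·0 = 0
s_11 = 0·0 + 7·10 = 4
s_12 = 0·4 + 7·0 = 0
s_13 = 0·0 + 7·4 = 6
s_14 = 0·6 + 7·0 = 0
s_15 = 0·0 + 7·6 = 9
s_16 = 0·9 + 7·0 = 0
s_17 = 0·0 + 7·9 = 8
s_18 = 0·8 + 7·0 = 0
s_19 = 0·0 + 7·8 = 1
s_20 = 0·1 + 7·0 = 0
s_21 = 0·0 + 7·1 = 7
(s_20, s_21) = (0, 7) = (s_0, s_1), so the sequence has period 20.
397 ≡ 17 (mod 20), hence s_397 = s_17 = 8.

8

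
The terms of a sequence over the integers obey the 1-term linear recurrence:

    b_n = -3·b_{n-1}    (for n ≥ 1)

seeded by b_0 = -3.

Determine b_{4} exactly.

b_1 = -3·-3 = 9
b_2 = -3·9 = -27
b_3 = -3·-27 = 81
b_4 = -3·81 = -243

-243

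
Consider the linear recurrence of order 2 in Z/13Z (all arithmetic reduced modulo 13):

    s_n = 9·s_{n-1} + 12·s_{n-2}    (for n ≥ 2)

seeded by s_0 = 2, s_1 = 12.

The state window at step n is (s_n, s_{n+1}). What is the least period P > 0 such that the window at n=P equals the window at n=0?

12

n=0: window = (2, 12)
n=1: window = (12, 2)
n=2: window = (2, 6)
n=3: window = (6, 0)
n=4: window = (0, 7)
n=5: window = (7, 11)
n=6: window = (11, 1)
n=7: window = (1, 11)
n=8: window = (11, 7)
n=9: window = (7, 0)
n=10: window = (0, 6)
n=11: window = (6, 2)
n=12: window = (2, 12)
window at n=12 equals window at n=0 → period = 12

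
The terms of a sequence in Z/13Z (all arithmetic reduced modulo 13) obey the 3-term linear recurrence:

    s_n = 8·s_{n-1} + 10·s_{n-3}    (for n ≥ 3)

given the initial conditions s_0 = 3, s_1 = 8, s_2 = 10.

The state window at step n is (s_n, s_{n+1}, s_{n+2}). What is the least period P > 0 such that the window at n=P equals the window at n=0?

1098

n=0: window = (3, 8, 10)
n=1: window = (8, 10, 6)
n=2: window = (10, 6, 11)
n=3: window = (6, 11, 6)
n=4: window = (11, 6, 4)
n=5: window = (6, 4, 12)
n=6: window = (4, 12, 0)
n=7: window = (12, 0, 1)
n=8: window = (0, 1, 11)
n=9: window = (1, 11, 10)
n=10: window = (11, 10, 12)
n=11: window = (10, 12, 11)
n=12: window = (12, 11, 6)
n=13: window = (11, 6, 12)
n=14: window = (6, 12, 11)
n=15: window = (12, 11, 5)
n=16: window = (11, 5, 4)
n=17: window = (5, 4, 12)
n=18: window = (4, 12, 3)
n=19: window = (12, 3, 12)
n=20: window = (3, 12, 8)
n=21: window = (12, 8, 3)
n=22: window = (8, 3, 1)
n=23: window = (3, 1, 10)
n=24: window = (1, 10, 6)
n=25: window = (10, 6, 6)
n=26: window = (6, 6, 5)
n=27: window = (6, 5, 9)
n=28: window = (5, 9, 2)
n=29: window = (9, 2, 1)
n=30: window = (2, 1, 7)
n=31: window = (1, 7, 11)
n=32: window = (7, 11, 7)
n=33: window = (11, 7, 9)
n=34: window = (7, 9, 0)
n=35: window = (9, 0, 5)
n=36: window = (0, 5, 0)
n=37: window = (5, 0, 0)
n=38: window = (0, 0, 11)
n=39: window = (0, 11, 10)
n=40: window = (11, 10, 2)
…
n=1096: window = (1, 5, 3)
n=1097: window = (5, 3, 8)
n=1098: window = (3, 8, 10)
window at n=1098 equals window at n=0 → period = 1098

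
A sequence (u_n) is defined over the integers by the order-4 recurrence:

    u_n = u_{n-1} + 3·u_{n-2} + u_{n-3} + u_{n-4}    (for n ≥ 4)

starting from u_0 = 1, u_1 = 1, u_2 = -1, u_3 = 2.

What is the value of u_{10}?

473

u_4 = 1·2 + 3·-1 + 1·1 + 1·1 = 1
u_5 = 1·1 + 3·2 + 1·-1 + 1·1 = 7
u_6 = 1·7 + 3·1 + 1·2 + 1·-1 = 11
u_7 = 1·11 + 3·7 + 1·1 + 1·2 = 35
u_8 = 1·35 + 3·11 + 1·7 + 1·1 = 76
u_9 = 1·76 + 3·35 + 1·11 + 1·7 = 199
u_10 = 1·199 + 3·76 + 1·35 + 1·11 = 473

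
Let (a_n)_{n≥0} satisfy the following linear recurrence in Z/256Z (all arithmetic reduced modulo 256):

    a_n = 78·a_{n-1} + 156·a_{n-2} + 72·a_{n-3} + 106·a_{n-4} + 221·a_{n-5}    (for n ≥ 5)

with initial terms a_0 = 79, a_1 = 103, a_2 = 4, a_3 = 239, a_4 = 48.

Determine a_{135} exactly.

a_5 = 78·48 + 156·239 + 72·4 + 106·103 + 221·79 = 61
a_6 = 78·61 + 156·48 + 72·239 + 106·4 + 221·103 = 161
a_7 = 78·161 + 156·61 + 72·48 + 106·239 + 221·4 = 36
a_8 = 78·36 + 156·161 + 72·61 + 106·48 + 221·239 = 111
a_9 = 78·111 + 156·36 + 72·161 + 106·61 + 221·48 = 188
a_10 = 78·188 + 156·111 + 72·36 + 106·161 + 221·61 = 95
Continuing the recurrence:
  a_11 = 159;  a_12 = 64;  a_13 = 199;  a_14 = 252;  a_15 = 229;  a_16 = 17
  a_17 = 64;  a_18 = 103;  a_19 = 136;  a_20 = 239;  a_21 = 215;  a_22 = 76
  a_23 = 159;  a_24 = 152;  a_25 = 237;  a_26 = 161;  a_27 = 172;  a_28 = 95
  a_29 = 100;  a_30 = 255;  a_31 = 143;  a_32 = 232;  a_33 = 247;  a_34 = 196
  a_35 = 213;  a_36 = 81;  a_37 = 40;  a_38 = 215;  a_39 = 16;  a_40 = 143
  a_41 = 71;  a_42 = 212;  a_43 = 79;  a_44 = 64;  a_45 = 29;  a_46 = 33
  a_47 = 116;  a_48 = 79;  a_49 = 76;  a_50 = 159;  a_51 = 127;  a_52 = 208
  a_53 = 39;  a_54 = 204;  a_55 = 69;  a_56 = 17;  a_57 = 80;  a_58 = 71
  a_59 = 216;  a_60 = 47;  a_61 = 183;  a_62 = 156;  a_63 = 255;  a_64 = 40
  a_65 = 205;  a_66 = 33;  a_67 = 124;  a_68 = 63;  a_69 = 116;  a_70 = 63
  a_71 = 111;  a_72 = 248;  a_73 = 87;  a_74 = 20;  a_75 = 53;  a_76 = 81
  a_77 = 184;  a_78 = 183;  a_79 = 224;  a_80 = 207;  a_81 = 39;  a_82 = 164
  a_83 = 175;  a_84 = 80;  a_85 = 253;  a_86 = 161;  a_87 = 196;  a_88 = 47
  a_89 = 220;  a_90 = 223;  a_91 = 95;  a_92 = 96;  a_93 = 135;  a_94 = 156
  a_95 = 165;  a_96 = 17;  a_97 = 96;  a_98 = 39;  a_99 = 40;  a_100 = 111
  a_101 = 151;  a_102 = 236;  a_103 = 95;  a_104 = 184;  a_105 = 173;  a_106 = 161
  a_107 = 76;  a_108 = 31;  a_109 = 132;  a_110 = 127;  a_111 = 79;  a_112 = 8
  a_113 = 183;  a_114 = 100;  a_115 = 149;  a_116 = 81;  a_117 = 72;  a_118 = 151
  a_119 = 176;  a_120 = 15;  a_121 = 7;  a_122 = 116;  a_123 = 15;  a_124 = 96
  a_125 = 221;  a_126 = 33;  a_127 = 20;  a_128 = 15;  a_129 = 108;  a_130 = 31
  a_131 = 63;  a_132 = 240;  a_133 = 231
a_134 = 78·231 + 156·240 + 72·63 + 106·31 + 221·108 = 108
a_135 = 78·108 + 156·231 + 72·240 + 106·63 + 221·31 = 5

5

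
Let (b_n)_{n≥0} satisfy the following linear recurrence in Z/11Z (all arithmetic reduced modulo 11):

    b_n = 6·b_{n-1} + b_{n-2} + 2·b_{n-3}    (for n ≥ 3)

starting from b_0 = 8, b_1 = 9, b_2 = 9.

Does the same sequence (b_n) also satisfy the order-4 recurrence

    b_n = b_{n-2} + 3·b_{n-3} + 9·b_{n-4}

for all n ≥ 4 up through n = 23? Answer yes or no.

no

Terms b_0..b_23: 8, 9, 9, 2, 6, 1, 5, 10, 1, 4, 1, 1, 4, 5, 3, 9, 1, 10, 2, 2, 1, 1, 0, 3
n=4: candidate gives 9, actual b_4 = 6 ✗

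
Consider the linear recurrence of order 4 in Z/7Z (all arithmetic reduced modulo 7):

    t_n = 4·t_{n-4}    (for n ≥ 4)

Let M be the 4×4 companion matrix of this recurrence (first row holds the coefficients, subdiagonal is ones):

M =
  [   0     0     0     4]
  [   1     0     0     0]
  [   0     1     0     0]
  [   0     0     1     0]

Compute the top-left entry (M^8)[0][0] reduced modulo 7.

2

(M^8)[0][0] is the top entry after applying M 8 times to the unit state (1, 0, 0, 0). Equivalently it is h_{11} for the auxiliary sequence (h_n) obeying the same recurrence with h_3 = 1 and h_i = 0 for 0 ≤ i < 3:
h_4 = 0·1 + 0·0 + 0·0 + 4·0 = 0
h_5 = 0·0 + 0·1 + 0·0 + 4·0 = 0
h_6 = 0·0 + 0·0 + 0·1 + 4·0 = 0
h_7 = 0·0 + 0·0 + 0·0 + 4·1 = 4
h_8 = 0·4 + 0·0 + 0·0 + 4·0 = 0
h_9 = 0·0 + 0·4 + 0·0 + 4·0 = 0
h_10 = 0·0 + 0·0 + 0·4 + 4·0 = 0
h_11 = 0·0 + 0·0 + 0·0 + 4·4 = 2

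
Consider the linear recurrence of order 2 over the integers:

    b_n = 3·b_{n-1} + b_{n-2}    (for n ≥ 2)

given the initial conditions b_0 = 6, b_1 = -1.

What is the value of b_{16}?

45407907

b_2 = 3·-1 + 1·6 = 3
b_3 = 3·3 + 1·-1 = 8
b_4 = 3·8 + 1·3 = 27
b_5 = 3·27 + 1·8 = 89
b_6 = 3·89 + 1·27 = 294
b_7 = 3·294 + 1·89 = 971
b_8 = 3·971 + 1·294 = 3207
b_9 = 3·3207 + 1·971 = 10592
b_10 = 3·10592 + 1·3207 = 34983
b_11 = 3·34983 + 1·10592 = 115541
b_12 = 3·115541 + 1·34983 = 381606
b_13 = 3·381606 + 1·115541 = 1260359
b_14 = 3·1260359 + 1·381606 = 4162683
b_15 = 3·4162683 + 1·1260359 = 13748408
b_16 = 3·13748408 + 1·4162683 = 45407907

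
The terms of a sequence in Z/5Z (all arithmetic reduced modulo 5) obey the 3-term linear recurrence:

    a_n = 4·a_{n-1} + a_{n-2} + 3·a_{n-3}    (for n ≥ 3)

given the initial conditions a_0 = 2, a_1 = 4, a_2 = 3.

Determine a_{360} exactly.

2

a_3 = 4·3 + 1·4 + 3·2 = 2
a_4 = 4·2 + 1·3 + 3·4 = 3
a_5 = 4·3 + 1·2 + 3·3 = 3
a_6 = 4·3 + 1·3 + 3·2 = 1
a_7 = 4·1 + 1·3 + 3·3 = 1
a_8 = 4·1 + 1·1 + 3·3 = 4
a_9 = 4·4 + 1·1 + 3·1 = 0
a_10 = 4·0 + 1·4 + 3·1 = 2
a_11 = 4·2 + 1·0 + 3·4 = 0
a_12 = 4·0 + 1·2 + 3·0 = 2
a_13 = 4·2 + 1·0 + 3·2 = 4
a_14 = 4·4 + 1·2 + 3·0 = 3
(a_12, a_13, a_14) = (2, 4, 3) = (a_0, a_1, a_2), so the sequence has period 12.
360 ≡ 0 (mod 12), hence a_360 = a_0 = 2.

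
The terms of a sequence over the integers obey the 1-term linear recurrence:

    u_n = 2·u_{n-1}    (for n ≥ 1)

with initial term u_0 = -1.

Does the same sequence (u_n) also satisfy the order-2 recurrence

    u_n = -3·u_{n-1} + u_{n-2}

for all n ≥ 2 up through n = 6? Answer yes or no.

Terms u_0..u_6: -1, -2, -4, -8, -16, -32, -64
n=2: candidate gives 5, actual u_2 = -4 ✗

no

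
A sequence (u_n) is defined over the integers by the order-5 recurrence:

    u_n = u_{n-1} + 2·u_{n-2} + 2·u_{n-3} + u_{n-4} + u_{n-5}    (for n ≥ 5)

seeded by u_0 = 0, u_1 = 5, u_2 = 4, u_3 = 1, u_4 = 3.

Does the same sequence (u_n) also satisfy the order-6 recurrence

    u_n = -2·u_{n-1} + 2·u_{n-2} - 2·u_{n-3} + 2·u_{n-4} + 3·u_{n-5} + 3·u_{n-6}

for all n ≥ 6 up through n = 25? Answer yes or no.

Terms u_0..u_25: 0, 5, 4, 1, 3, 18, 35, 82, 192, 447, 1048, 2443, 5707, 13328, 31123, 72684, 169736, 396385, 925676, 2161725, 5048267, 11789190, 27531235, 64293550, 150144392, 350631419
n=6: candidate gives -9, actual u_6 = 35 ✗

no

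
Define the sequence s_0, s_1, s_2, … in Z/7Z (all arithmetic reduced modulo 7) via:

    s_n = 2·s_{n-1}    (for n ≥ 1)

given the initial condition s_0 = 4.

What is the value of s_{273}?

s_1 = 2·4 = 1
s_2 = 2·1 = 2
s_3 = 2·2 = 4
(s_3) = (4) = (s_0), so the sequence has period 3.
273 ≡ 0 (mod 3), hence s_273 = s_0 = 4.

4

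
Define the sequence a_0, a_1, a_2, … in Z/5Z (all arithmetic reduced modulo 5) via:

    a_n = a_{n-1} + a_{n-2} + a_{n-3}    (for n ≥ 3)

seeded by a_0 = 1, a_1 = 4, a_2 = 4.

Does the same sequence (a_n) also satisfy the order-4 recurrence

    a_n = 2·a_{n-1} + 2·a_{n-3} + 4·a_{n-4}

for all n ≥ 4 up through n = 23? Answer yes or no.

Terms a_0..a_23: 1, 4, 4, 4, 2, 0, 1, 3, 4, 3, 0, 2, 0, 2, 4, 1, 2, 2, 0, 4, 1, 0, 0, 1
n=4: candidate gives 0, actual a_4 = 2 ✗

no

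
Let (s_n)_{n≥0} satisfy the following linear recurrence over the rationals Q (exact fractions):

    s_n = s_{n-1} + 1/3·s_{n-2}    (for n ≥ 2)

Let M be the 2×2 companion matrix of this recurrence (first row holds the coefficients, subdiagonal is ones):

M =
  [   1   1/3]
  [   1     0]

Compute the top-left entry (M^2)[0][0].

4/3

(M^2)[0][0] is the top entry after applying M 2 times to the unit state (1, 0). Equivalently it is h_{3} for the auxiliary sequence (h_n) obeying the same recurrence with h_1 = 1 and h_i = 0 for 0 ≤ i < 1:
h_2 = 1·1 + 1/3·0 = 1
h_3 = 1·1 + 1/3·1 = 4/3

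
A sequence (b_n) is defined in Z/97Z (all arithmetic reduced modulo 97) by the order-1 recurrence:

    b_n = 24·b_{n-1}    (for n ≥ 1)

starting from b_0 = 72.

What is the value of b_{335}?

3

b_1 = 24·72 = 79
b_2 = 24·79 = 53
b_3 = 24·53 = 11
b_4 = 24·11 = 70
b_5 = 24·70 = 31
b_6 = 24·31 = 65
b_7 = 24·65 = 8
b_8 = 24·8 = 95
b_9 = 24·95 = 49
b_10 = 24·49 = 12
b_11 = 24·12 = 94
b_12 = 24·94 = 25
b_13 = 24·25 = 18
b_14 = 24·18 = 44
b_15 = 24·44 = 86
b_16 = 24·86 = 27
b_17 = 24·27 = 66
b_18 = 24·66 = 32
b_19 = 24·32 = 89
b_20 = 24·89 = 2
b_21 = 24·2 = 48
b_22 = 24·48 = 85
b_23 = 24·85 = 3
b_24 = 24·3 = 72
(b_24) = (72) = (b_0), so the sequence has period 24.
335 ≡ 23 (mod 24), hence b_335 = b_23 = 3.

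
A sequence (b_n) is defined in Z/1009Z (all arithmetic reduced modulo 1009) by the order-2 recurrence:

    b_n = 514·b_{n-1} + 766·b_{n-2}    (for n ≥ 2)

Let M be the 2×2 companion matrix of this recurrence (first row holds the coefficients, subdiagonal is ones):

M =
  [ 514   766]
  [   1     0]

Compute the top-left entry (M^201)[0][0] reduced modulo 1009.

(M^201)[0][0] is the top entry after applying M 201 times to the unit state (1, 0). Equivalently it is h_{202} for the auxiliary sequence (h_n) obeying the same recurrence with h_1 = 1 and h_i = 0 for 0 ≤ i < 1:
h_2 = 514·1 + 766·0 = 514
h_3 = 514·514 + 766·1 = 604
h_4 = 514·604 + 766·514 = 907
h_5 = 514·907 + 766·604 = 582
h_6 = 514·582 + 766·907 = 45
h_7 = 514·45 + 766·582 = 766
Continuing the recurrence:
  h_8 = 378;  h_9 = 82;  h_10 = 744;  h_11 = 259;  h_12 = 766;  h_13 = 844
  h_14 = 473;  h_15 = 697;  h_16 = 150;  h_17 = 557;  h_18 = 625;  h_19 = 243
  h_20 = 270;  h_21 = 20;  h_22 = 165;  h_23 = 239;  h_24 = 13;  h_25 = 64
  h_26 = 476;  h_27 = 69;  h_28 = 518;  h_29 = 262;  h_30 = 722;  h_31 = 706
  h_32 = 773;  h_33 = 757;  h_34 = 468;  h_35 = 97;  h_36 = 710;  h_37 = 327
  h_38 = 593;  h_39 = 334;  h_40 = 334;  h_41 = 713;  h_42 = 782;  h_43 = 655
  h_44 = 339;  h_45 = 955;  h_46 = 857;  h_47 = 579;  h_48 = 563;  h_49 = 362
  h_50 = 827;  h_51 = 106;  h_52 = 837;  h_53 = 860;  h_54 = 525;  h_55 = 330
  h_56 = 676;  h_57 = 898;  h_58 = 658;  h_59 = 936;  h_60 = 348;  h_61 = 865
  h_62 = 842;  h_63 = 613;  h_64 = 495;  h_65 = 535;  h_66 = 328;  h_67 = 245
  h_68 = 821;  h_69 = 228;  h_70 = 427;  h_71 = 616;  h_72 = 973;  h_73 = 311
  h_74 = 99;  h_75 = 538;  h_76 = 225;  h_77 = 51;  h_78 = 800;  h_79 = 252
  h_80 = 713;  h_81 = 528;  h_82 = 260;  h_83 = 291;  h_84 = 629;  h_85 = 343
  h_86 = 248;  h_87 = 736;  h_88 = 205;  h_89 = 179;  h_90 = 822;  h_91 = 636
  h_92 = 24;  h_93 = 57;  h_94 = 259;  h_95 = 213;  h_96 = 131;  h_97 = 440
  h_98 = 599;  h_99 = 175;  h_100 = 897;  h_101 = 807;  h_102 = 72;  h_103 = 329
  h_104 = 260;  h_105 = 216;  h_106 = 421;  h_107 = 448;  h_108 = 835;  h_109 = 473
  h_110 = 866;  h_111 = 242;  h_112 = 724;  h_113 = 540;  h_114 = 728;  h_115 = 812
  h_116 = 322;  h_117 = 480;  h_118 = 980;  h_119 = 633;  h_120 = 448;  h_121 = 778
  h_122 = 436;  h_123 = 744;  h_124 = 2;  h_125 = 847;  h_126 = 1002;  h_127 = 453
  h_128 = 455;  h_129 = 693;  h_130 = 450;  h_131 = 343;  h_132 = 358;  h_133 = 772
  h_134 = 51;  h_135 = 58;  h_136 = 266;  h_137 = 541;  h_138 = 537;  h_139 = 268
  h_140 = 198;  h_141 = 324;  h_142 = 369;  h_143 = 953;  h_144 = 611;  h_145 = 746
  h_146 = 883;  h_147 = 154;  h_148 = 802;  h_149 = 467;  h_150 = 756;  h_151 = 655
  h_152 = 603;  h_153 = 436;  h_154 = 891;  h_155 = 894;  h_156 = 843;  h_157 = 134
  h_158 = 242;  h_159 = 7;  h_160 = 287;  h_161 = 521;  h_162 = 289;  h_163 = 754
  h_164 = 503;  h_165 = 654;  h_166 = 19;  h_167 = 176;  h_168 = 82;  h_169 = 389
  h_170 = 418;  h_171 = 254;  h_172 = 730;  h_173 = 708;  h_174 = 866;  h_175 = 650
  h_176 = 564;  h_177 = 776;  h_178 = 481;  h_179 = 144;  h_180 = 520;  h_181 = 218
  h_182 = 827;  h_183 = 792;  h_184 = 291;  h_185 = 505;  h_186 = 174;  h_187 = 18
  h_188 = 267;  h_189 = 685;  h_190 = 653;  h_191 = 684;  h_192 = 178;  h_193 = 955
  h_194 = 629;  h_195 = 431;  h_196 = 75;  h_197 = 411;  h_198 = 310;  h_199 = 945
  h_200 = 746
h_201 = 514·746 + 766·945 = 441
h_202 = 514·441 + 766·746 = 1000

1000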